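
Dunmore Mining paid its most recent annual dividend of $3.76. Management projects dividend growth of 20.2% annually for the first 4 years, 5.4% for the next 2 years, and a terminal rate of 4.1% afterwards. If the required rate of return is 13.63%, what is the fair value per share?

Three-stage DDM. Project D₁…D_6; terminal Gordon value at t=6 with g = 0.041; discount at r = 0.1363.
D_1 = 4.5195
D_2 = 5.4325
D_3 = 6.5298
D_4 = 7.8488
D_5 = 8.2727
D_6 = 8.7194
TV_6 = 9.0769/(0.1363−0.041) = 95.2456
P₀ = Σ Dₜ/(1+r)ᵗ + TV_6/(1+r)^6 = 70.0083

$70.01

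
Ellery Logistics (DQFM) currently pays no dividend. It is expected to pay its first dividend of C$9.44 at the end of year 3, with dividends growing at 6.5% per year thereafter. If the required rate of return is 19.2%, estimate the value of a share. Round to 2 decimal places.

Deferred-dividend DDM. At t=2 the remaining stream is a growing perpetuity with first payment D_3 = 9.44.
V_2 = D_3/(r−g) = 9.44/(0.192−0.065) = 74.3307
P₀ = V_2/(1+r)^2 = 74.3307/(1+0.192)^2 = 52.3137

C$52.31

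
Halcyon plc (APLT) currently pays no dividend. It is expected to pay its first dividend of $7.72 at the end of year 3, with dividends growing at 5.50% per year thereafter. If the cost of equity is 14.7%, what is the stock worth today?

Deferred-dividend DDM. At t=2 the remaining stream is a growing perpetuity with first payment D_3 = 7.72.
V_2 = D_3/(r−g) = 7.72/(0.147−0.055) = 83.9130
P₀ = V_2/(1+r)^2 = 83.9130/(1+0.147)^2 = 63.7827

$63.78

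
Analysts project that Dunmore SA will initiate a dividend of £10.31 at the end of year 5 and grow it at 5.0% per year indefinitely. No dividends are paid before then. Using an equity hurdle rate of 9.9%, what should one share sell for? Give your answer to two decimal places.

Deferred-dividend DDM. At t=4 the remaining stream is a growing perpetuity with first payment D_5 = 10.31.
V_4 = D_5/(r−g) = 10.31/(0.099−0.05) = 210.4082
P₀ = V_4/(1+r)^4 = 210.4082/(1+0.099)^4 = 144.2354

£144.24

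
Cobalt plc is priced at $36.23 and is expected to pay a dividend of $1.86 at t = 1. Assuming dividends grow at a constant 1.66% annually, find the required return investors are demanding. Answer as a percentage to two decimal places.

Rearranging the constant-growth DDM: r = D₁/P₀ + g.
r = 1.8600 / 36.23 + 0.0166 = 0.05134 + 0.0166 = 0.06794

6.79%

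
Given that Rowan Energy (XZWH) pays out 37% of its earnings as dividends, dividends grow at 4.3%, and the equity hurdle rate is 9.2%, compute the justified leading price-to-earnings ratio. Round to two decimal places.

7.55

Justified leading P/E = b/(r−g) = 0.37/(0.092−0.043) = 7.5510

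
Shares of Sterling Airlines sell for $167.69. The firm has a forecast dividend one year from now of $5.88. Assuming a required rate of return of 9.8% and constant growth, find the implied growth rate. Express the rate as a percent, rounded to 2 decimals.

From P₀ = D₁/(r − g), the implied growth is g = r − D₁/P₀.
g = 0.098 − 5.88/167.69 = 0.098 − 0.03506 = 0.06294

6.29%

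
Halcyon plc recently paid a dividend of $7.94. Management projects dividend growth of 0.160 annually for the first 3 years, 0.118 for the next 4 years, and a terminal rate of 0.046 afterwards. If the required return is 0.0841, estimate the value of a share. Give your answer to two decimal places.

Three-stage DDM. Project D₁…D_7; terminal Gordon value at t=7 with g = 0.046; discount at r = 0.0841.
D_1 = 9.2104
D_2 = 10.6841
D_3 = 12.3935
D_4 = 13.8559
D_5 = 15.4910
D_6 = 17.3189
D_7 = 19.3625
TV_7 = 20.2532/(0.0841−0.046) = 531.5797
P₀ = Σ Dₜ/(1+r)ᵗ + TV_7/(1+r)^7 = 371.4136

$371.41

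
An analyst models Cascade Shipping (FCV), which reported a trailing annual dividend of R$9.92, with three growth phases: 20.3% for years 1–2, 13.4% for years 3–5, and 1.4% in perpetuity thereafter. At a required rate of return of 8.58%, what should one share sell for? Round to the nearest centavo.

Three-stage DDM. Project D₁…D_5; terminal Gordon value at t=5 with g = 0.014; discount at r = 0.0858.
D_1 = 11.9338
D_2 = 14.3563
D_3 = 16.2801
D_4 = 18.4616
D_5 = 20.9354
TV_5 = 21.2285/(0.0858−0.014) = 295.6621
P₀ = Σ Dₜ/(1+r)ᵗ + TV_5/(1+r)^5 = 258.9449

R$258.94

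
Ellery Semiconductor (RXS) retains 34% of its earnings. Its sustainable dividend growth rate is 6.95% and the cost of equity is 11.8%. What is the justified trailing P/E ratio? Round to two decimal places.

14.55

Payout ratio b = 1 − 0.34 = 0.66.
Justified trailing P/E = b(1+g)/(r−g) = 0.66×(1+0.0695)/(0.118−0.0695) = 14.5540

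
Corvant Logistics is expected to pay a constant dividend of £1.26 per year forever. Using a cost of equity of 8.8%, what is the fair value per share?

£14.32

Zero-growth DDM (perpetuity): P₀ = D/r = 1.26 / 0.088 = 14.3182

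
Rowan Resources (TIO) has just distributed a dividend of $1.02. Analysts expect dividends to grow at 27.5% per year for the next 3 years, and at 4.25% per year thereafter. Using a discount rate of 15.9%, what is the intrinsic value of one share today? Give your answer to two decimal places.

$15.87

Two-stage DDM. Project D₁…D_3 at 0.275, terminal growth 0.0425, discount at r = 0.159.
D_1 = 1.3005
D_2 = 1.6581
D_3 = 2.1141
Terminal value at t=3: TV = D_4/(r−g) = 2.2040/(0.159−0.0425) = 18.9182
P₀ = 1.3005/(1+0.159)^1 + 1.6581/(1+0.159)^2 + 2.1141/(1+0.159)^3 + 18.9182/(1+0.159)^3 = 15.8659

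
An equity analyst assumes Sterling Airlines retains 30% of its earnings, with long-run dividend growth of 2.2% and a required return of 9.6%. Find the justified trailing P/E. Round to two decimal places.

9.67

Payout ratio b = 1 − 0.30 = 0.70.
Justified trailing P/E = b(1+g)/(r−g) = 0.70×(1+0.022)/(0.096−0.022) = 9.6676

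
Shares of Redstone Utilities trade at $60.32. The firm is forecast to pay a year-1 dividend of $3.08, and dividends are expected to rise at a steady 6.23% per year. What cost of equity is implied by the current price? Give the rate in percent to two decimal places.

11.34%

Rearranging the constant-growth DDM: r = D₁/P₀ + g.
r = 3.0800 / 60.32 + 0.0623 = 0.05106 + 0.0623 = 0.11336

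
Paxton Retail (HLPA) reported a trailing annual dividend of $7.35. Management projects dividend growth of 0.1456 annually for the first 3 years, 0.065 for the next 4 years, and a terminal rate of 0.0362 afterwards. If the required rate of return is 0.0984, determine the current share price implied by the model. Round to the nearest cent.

Three-stage DDM. Project D₁…D_7; terminal Gordon value at t=7 with g = 0.0362; discount at r = 0.0984.
D_1 = 8.4202
D_2 = 9.6461
D_3 = 11.0506
D_4 = 11.7689
D_5 = 12.5339
D_6 = 13.3486
D_7 = 14.2162
TV_7 = 14.7309/(0.0984−0.0362) = 236.8307
P₀ = Σ Dₜ/(1+r)ᵗ + TV_7/(1+r)^7 = 177.6717

$177.67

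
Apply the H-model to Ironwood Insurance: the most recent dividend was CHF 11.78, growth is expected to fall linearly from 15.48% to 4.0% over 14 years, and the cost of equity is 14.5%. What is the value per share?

CHF 206.83

H-model: P₀ = D₀[(1+g_L) + H(g_S−g_L)]/(r−g_L), with H = 14/2 = 7.
P₀ = 11.78 × [(1+0.04) + 7×(0.1548−0.04)] / (0.145−0.04)
   = 11.78 × 1.8436 / 0.105 = 206.8344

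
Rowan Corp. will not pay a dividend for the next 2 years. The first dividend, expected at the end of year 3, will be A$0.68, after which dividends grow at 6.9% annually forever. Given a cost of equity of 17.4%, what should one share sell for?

Deferred-dividend DDM. At t=2 the remaining stream is a growing perpetuity with first payment D_3 = 0.68.
V_2 = D_3/(r−g) = 0.68/(0.174−0.069) = 6.4762
P₀ = V_2/(1+r)^2 = 6.4762/(1+0.174)^2 = 4.6988

A$4.70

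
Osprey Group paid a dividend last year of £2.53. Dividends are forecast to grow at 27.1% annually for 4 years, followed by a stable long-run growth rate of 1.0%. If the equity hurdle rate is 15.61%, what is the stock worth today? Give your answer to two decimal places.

£38.45

Two-stage DDM. Project D₁…D_4 at 0.271, terminal growth 0.01, discount at r = 0.1561.
D_1 = 3.2156
D_2 = 4.0871
D_3 = 5.1947
D_4 = 6.6024
Terminal value at t=4: TV = D_5/(r−g) = 6.6684/(0.1561−0.01) = 45.6430
P₀ = 3.2156/(1+0.1561)^1 + 4.0871/(1+0.1561)^2 + 5.1947/(1+0.1561)^3 + 6.6024/(1+0.1561)^4 + 45.6430/(1+0.1561)^4 = 38.4471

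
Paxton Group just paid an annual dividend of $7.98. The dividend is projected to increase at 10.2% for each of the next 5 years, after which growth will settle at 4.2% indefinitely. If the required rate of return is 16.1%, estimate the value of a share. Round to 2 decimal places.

Two-stage DDM. Project D₁…D_5 at 0.102, terminal growth 0.042, discount at r = 0.161.
D_1 = 8.7940
D_2 = 9.6909
D_3 = 10.6794
D_4 = 11.7687
D_5 = 12.9691
Terminal value at t=5: TV = D_6/(r−g) = 13.5138/(0.161−0.042) = 113.5616
P₀ = 8.7940/(1+0.161)^1 + 9.6909/(1+0.161)^2 + 10.6794/(1+0.161)^3 + 11.7687/(1+0.161)^4 + 12.9691/(1+0.161)^5 + 113.5616/(1+0.161)^5 = 88.0495

$88.05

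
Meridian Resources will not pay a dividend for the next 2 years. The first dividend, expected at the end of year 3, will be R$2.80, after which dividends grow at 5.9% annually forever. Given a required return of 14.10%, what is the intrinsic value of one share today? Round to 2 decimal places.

R$26.23

Deferred-dividend DDM. At t=2 the remaining stream is a growing perpetuity with first payment D_3 = 2.80.
V_2 = D_3/(r−g) = 2.80/(0.141−0.059) = 34.1463
P₀ = V_2/(1+r)^2 = 34.1463/(1+0.141)^2 = 26.2285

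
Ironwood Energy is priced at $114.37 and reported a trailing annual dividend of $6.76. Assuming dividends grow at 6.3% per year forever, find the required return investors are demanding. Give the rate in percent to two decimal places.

Rearranging the constant-growth DDM: r = D₁/P₀ + g.
D₁ = 6.76 × (1 + 0.063) = 7.1859.
r = 7.1859 / 114.37 + 0.063 = 0.06283 + 0.063 = 0.12583

12.58%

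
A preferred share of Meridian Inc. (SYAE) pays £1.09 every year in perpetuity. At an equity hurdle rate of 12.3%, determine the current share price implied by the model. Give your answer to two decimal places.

£8.86

Zero-growth DDM (perpetuity): P₀ = D/r = 1.09 / 0.123 = 8.8618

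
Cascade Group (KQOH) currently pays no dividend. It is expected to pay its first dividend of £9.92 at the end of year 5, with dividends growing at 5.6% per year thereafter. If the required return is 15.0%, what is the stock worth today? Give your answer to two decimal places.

£60.34

Deferred-dividend DDM. At t=4 the remaining stream is a growing perpetuity with first payment D_5 = 9.92.
V_4 = D_5/(r−g) = 9.92/(0.15−0.056) = 105.5319
P₀ = V_4/(1+r)^4 = 105.5319/(1+0.15)^4 = 60.3382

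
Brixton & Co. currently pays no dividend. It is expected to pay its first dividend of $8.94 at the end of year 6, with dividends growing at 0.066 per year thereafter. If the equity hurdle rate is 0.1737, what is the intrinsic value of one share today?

Deferred-dividend DDM. At t=5 the remaining stream is a growing perpetuity with first payment D_6 = 8.94.
V_5 = D_6/(r−g) = 8.94/(0.1737−0.066) = 83.0084
P₀ = V_5/(1+r)^5 = 83.0084/(1+0.1737)^5 = 37.2680

$37.27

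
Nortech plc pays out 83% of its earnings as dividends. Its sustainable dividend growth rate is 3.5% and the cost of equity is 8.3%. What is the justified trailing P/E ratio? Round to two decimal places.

17.90

Justified trailing P/E = b(1+g)/(r−g) = 0.83×(1+0.035)/(0.083−0.035) = 17.8969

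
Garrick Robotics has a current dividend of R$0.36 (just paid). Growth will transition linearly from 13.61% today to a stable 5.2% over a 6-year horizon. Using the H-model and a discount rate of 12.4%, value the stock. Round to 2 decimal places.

H-model: P₀ = D₀[(1+g_L) + H(g_S−g_L)]/(r−g_L), with H = 6/2 = 3.
P₀ = 0.36 × [(1+0.052) + 3×(0.1361−0.052)] / (0.124−0.052)
   = 0.36 × 1.3043 / 0.072 = 6.5215

R$6.52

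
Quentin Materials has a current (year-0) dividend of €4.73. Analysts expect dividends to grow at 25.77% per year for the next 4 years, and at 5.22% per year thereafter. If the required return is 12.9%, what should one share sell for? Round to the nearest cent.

€124.76

Two-stage DDM. Project D₁…D_4 at 0.2577, terminal growth 0.0522, discount at r = 0.129.
D_1 = 5.9489
D_2 = 7.4820
D_3 = 9.4101
D_4 = 11.8350
Terminal value at t=4: TV = D_5/(r−g) = 12.4528/(0.129−0.0522) = 162.1461
P₀ = 5.9489/(1+0.129)^1 + 7.4820/(1+0.129)^2 + 9.4101/(1+0.129)^3 + 11.8350/(1+0.129)^4 + 162.1461/(1+0.129)^4 = 124.7625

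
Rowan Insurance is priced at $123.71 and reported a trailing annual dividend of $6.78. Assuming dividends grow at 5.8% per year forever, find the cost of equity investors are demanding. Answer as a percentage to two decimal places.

Rearranging the constant-growth DDM: r = D₁/P₀ + g.
D₁ = 6.78 × (1 + 0.058) = 7.1732.
r = 7.1732 / 123.71 + 0.058 = 0.05798 + 0.058 = 0.11598

11.60%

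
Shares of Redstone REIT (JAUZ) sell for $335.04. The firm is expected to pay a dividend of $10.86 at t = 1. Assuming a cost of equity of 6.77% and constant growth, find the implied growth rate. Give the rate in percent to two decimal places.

From P₀ = D₁/(r − g), the implied growth is g = r − D₁/P₀.
g = 0.0677 − 10.86/335.04 = 0.0677 − 0.03241 = 0.03529

3.53%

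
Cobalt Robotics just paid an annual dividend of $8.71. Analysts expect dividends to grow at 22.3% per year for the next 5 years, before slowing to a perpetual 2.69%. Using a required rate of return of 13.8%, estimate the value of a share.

Two-stage DDM. Project D₁…D_5 at 0.223, terminal growth 0.0269, discount at r = 0.138.
D_1 = 10.6523
D_2 = 13.0278
D_3 = 15.9330
D_4 = 19.4861
D_5 = 23.8314
Terminal value at t=5: TV = D_6/(r−g) = 24.4725/(0.138−0.0269) = 220.2747
P₀ = 10.6523/(1+0.138)^1 + 13.0278/(1+0.138)^2 + 15.9330/(1+0.138)^3 + 19.4861/(1+0.138)^4 + 23.8314/(1+0.138)^5 + 220.2747/(1+0.138)^5 = 169.7491

$169.75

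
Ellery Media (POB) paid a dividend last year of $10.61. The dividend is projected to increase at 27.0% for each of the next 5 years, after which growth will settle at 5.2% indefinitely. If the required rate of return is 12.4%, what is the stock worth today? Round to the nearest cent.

$363.16

Two-stage DDM. Project D₁…D_5 at 0.27, terminal growth 0.052, discount at r = 0.124.
D_1 = 13.4747
D_2 = 17.1129
D_3 = 21.7333
D_4 = 27.6013
D_5 = 35.0537
Terminal value at t=5: TV = D_6/(r−g) = 36.8765/(0.124−0.052) = 512.1737
P₀ = 13.4747/(1+0.124)^1 + 17.1129/(1+0.124)^2 + 21.7333/(1+0.124)^3 + 27.6013/(1+0.124)^4 + 35.0537/(1+0.124)^5 + 512.1737/(1+0.124)^5 = 363.1567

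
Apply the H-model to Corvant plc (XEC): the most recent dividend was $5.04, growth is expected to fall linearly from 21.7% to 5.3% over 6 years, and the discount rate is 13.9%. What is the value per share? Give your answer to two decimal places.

H-model: P₀ = D₀[(1+g_L) + H(g_S−g_L)]/(r−g_L), with H = 6/2 = 3.
P₀ = 5.04 × [(1+0.053) + 3×(0.217−0.053)] / (0.139−0.053)
   = 5.04 × 1.5450 / 0.086 = 90.5442

$90.54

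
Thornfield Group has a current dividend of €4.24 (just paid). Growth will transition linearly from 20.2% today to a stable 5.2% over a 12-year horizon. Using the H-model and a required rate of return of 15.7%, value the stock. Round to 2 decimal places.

€78.82

H-model: P₀ = D₀[(1+g_L) + H(g_S−g_L)]/(r−g_L), with H = 12/2 = 6.
P₀ = 4.24 × [(1+0.052) + 6×(0.202−0.052)] / (0.157−0.052)
   = 4.24 × 1.9520 / 0.105 = 78.8236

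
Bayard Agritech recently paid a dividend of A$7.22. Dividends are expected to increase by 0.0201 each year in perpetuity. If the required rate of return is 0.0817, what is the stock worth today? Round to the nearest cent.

A$119.56

Gordon growth model: P₀ = D₁/(r − g). D₁ = 7.22 × (1 + 0.0201) = 7.3651.
P₀ = 7.3651 / (0.0817 − 0.0201) = 7.3651 / 0.0616 = 119.5637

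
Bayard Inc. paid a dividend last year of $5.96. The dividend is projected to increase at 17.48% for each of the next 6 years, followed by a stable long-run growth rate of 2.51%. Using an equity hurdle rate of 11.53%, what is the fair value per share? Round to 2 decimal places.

$135.58

Two-stage DDM. Project D₁…D_6 at 0.1748, terminal growth 0.0251, discount at r = 0.1153.
D_1 = 7.0018
D_2 = 8.2257
D_3 = 9.6636
D_4 = 11.3528
D_5 = 13.3372
D_6 = 15.6686
Terminal value at t=6: TV = D_7/(r−g) = 16.0619/(0.1153−0.0251) = 178.0695
P₀ = 7.0018/(1+0.1153)^1 + 8.2257/(1+0.1153)^2 + 9.6636/(1+0.1153)^3 + 11.3528/(1+0.1153)^4 + 13.3372/(1+0.1153)^5 + 15.6686/(1+0.1153)^6 + 178.0695/(1+0.1153)^6 = 135.5843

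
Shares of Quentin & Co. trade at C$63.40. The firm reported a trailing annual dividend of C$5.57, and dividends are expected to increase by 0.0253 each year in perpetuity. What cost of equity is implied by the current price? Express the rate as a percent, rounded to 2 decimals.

Rearranging the constant-growth DDM: r = D₁/P₀ + g.
D₁ = 5.57 × (1 + 0.0253) = 5.7109.
r = 5.7109 / 63.40 + 0.0253 = 0.09008 + 0.0253 = 0.11538

11.54%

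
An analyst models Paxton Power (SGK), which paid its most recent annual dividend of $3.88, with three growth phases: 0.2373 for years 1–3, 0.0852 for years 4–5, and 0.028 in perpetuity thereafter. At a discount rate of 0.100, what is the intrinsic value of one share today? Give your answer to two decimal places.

Three-stage DDM. Project D₁…D_5; terminal Gordon value at t=5 with g = 0.028; discount at r = 0.1.
D_1 = 4.8007
D_2 = 5.9399
D_3 = 7.3495
D_4 = 7.9757
D_5 = 8.6552
TV_5 = 8.8975/(0.1−0.028) = 123.5768
P₀ = Σ Dₜ/(1+r)ᵗ + TV_5/(1+r)^5 = 102.3482

$102.35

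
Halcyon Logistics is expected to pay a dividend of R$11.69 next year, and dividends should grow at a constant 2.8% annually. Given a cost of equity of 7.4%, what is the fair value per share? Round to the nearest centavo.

Gordon growth model: P₀ = D₁/(r − g), with D₁ = 11.69 given directly.
P₀ = 11.6900 / (0.074 − 0.028) = 11.6900 / 0.046 = 254.1304

R$254.13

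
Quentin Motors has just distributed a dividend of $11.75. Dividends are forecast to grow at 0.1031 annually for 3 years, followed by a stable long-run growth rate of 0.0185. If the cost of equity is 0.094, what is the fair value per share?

Two-stage DDM. Project D₁…D_3 at 0.1031, terminal growth 0.0185, discount at r = 0.094.
D_1 = 12.9614
D_2 = 14.2977
D_3 = 15.7718
Terminal value at t=3: TV = D_4/(r−g) = 16.0636/(0.094−0.0185) = 212.7632
P₀ = 12.9614/(1+0.094)^1 + 14.2977/(1+0.094)^2 + 15.7718/(1+0.094)^3 + 212.7632/(1+0.094)^3 = 198.3364

$198.34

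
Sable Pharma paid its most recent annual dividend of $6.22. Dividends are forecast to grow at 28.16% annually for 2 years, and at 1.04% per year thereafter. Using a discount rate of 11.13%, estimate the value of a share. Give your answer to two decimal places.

Two-stage DDM. Project D₁…D_2 at 0.2816, terminal growth 0.0104, discount at r = 0.1113.
D_1 = 7.9716
D_2 = 10.2163
Terminal value at t=2: TV = D_3/(r−g) = 10.3226/(0.1113−0.0104) = 102.3052
P₀ = 7.9716/(1+0.1113)^1 + 10.2163/(1+0.1113)^2 + 102.3052/(1+0.1113)^2 = 98.2846

$98.28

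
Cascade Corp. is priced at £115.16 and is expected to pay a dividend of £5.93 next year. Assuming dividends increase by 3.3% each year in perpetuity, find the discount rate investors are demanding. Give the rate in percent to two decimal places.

8.45%

Rearranging the constant-growth DDM: r = D₁/P₀ + g.
r = 5.9300 / 115.16 + 0.033 = 0.05149 + 0.033 = 0.08449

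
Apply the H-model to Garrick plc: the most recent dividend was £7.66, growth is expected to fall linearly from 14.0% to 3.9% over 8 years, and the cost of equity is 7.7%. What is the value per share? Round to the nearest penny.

£290.88

H-model: P₀ = D₀[(1+g_L) + H(g_S−g_L)]/(r−g_L), with H = 8/2 = 4.
P₀ = 7.66 × [(1+0.039) + 4×(0.14−0.039)] / (0.077−0.039)
   = 7.66 × 1.4430 / 0.038 = 290.8784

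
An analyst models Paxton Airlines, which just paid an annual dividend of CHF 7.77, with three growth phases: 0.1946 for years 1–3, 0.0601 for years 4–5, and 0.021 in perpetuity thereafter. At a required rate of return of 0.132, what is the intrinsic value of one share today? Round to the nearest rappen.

Three-stage DDM. Project D₁…D_5; terminal Gordon value at t=5 with g = 0.021; discount at r = 0.132.
D_1 = 9.2820
D_2 = 11.0883
D_3 = 13.2461
D_4 = 14.0422
D_5 = 14.8861
TV_5 = 15.1988/(0.132−0.021) = 136.9257
P₀ = Σ Dₜ/(1+r)ᵗ + TV_5/(1+r)^5 = 116.2082

CHF 116.21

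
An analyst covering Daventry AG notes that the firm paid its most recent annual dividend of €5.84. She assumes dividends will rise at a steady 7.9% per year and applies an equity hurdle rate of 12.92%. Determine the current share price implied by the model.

Gordon growth model: P₀ = D₁/(r − g). D₁ = 5.84 × (1 + 0.079) = 6.3014.
P₀ = 6.3014 / (0.1292 − 0.079) = 6.3014 / 0.0502 = 125.5251

€125.53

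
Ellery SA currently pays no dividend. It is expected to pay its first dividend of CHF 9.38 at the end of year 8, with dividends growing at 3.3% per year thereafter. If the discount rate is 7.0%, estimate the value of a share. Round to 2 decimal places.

CHF 157.88

Deferred-dividend DDM. At t=7 the remaining stream is a growing perpetuity with first payment D_8 = 9.38.
V_7 = D_8/(r−g) = 9.38/(0.07−0.033) = 253.5135
P₀ = V_7/(1+r)^7 = 253.5135/(1+0.07)^7 = 157.8755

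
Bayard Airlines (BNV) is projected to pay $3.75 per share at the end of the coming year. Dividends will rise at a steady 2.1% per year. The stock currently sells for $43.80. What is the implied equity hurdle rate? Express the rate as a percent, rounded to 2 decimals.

10.66%

Rearranging the constant-growth DDM: r = D₁/P₀ + g.
r = 3.7500 / 43.80 + 0.021 = 0.08562 + 0.021 = 0.10662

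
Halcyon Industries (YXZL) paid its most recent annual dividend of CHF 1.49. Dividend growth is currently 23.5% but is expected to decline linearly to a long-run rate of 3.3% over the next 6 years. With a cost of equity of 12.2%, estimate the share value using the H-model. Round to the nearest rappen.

H-model: P₀ = D₀[(1+g_L) + H(g_S−g_L)]/(r−g_L), with H = 6/2 = 3.
P₀ = 1.49 × [(1+0.033) + 3×(0.235−0.033)] / (0.122−0.033)
   = 1.49 × 1.6390 / 0.089 = 27.4394

CHF 27.44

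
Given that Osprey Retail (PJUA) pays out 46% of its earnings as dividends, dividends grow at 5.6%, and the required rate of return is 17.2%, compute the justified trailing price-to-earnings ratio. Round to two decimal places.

4.19

Justified trailing P/E = b(1+g)/(r−g) = 0.46×(1+0.056)/(0.172−0.056) = 4.1876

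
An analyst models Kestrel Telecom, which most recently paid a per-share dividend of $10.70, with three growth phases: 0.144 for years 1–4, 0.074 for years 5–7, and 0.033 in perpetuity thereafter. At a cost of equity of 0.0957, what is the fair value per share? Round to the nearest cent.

$281.67

Three-stage DDM. Project D₁…D_7; terminal Gordon value at t=7 with g = 0.033; discount at r = 0.0957.
D_1 = 12.2408
D_2 = 14.0035
D_3 = 16.0200
D_4 = 18.3269
D_5 = 19.6830
D_6 = 21.1396
D_7 = 22.7039
TV_7 = 23.4531/(0.0957−0.033) = 374.0533
P₀ = Σ Dₜ/(1+r)ᵗ + TV_7/(1+r)^7 = 281.6676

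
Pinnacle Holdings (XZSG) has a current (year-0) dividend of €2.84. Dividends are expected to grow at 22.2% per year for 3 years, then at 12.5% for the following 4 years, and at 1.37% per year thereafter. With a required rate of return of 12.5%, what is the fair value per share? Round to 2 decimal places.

€57.78

Three-stage DDM. Project D₁…D_7; terminal Gordon value at t=7 with g = 0.0137; discount at r = 0.125.
D_1 = 3.4705
D_2 = 4.2409
D_3 = 5.1824
D_4 = 5.8302
D_5 = 6.5590
D_6 = 7.3789
D_7 = 8.3012
TV_7 = 8.4149/(0.125−0.0137) = 75.6060
P₀ = Σ Dₜ/(1+r)ᵗ + TV_7/(1+r)^7 = 57.7850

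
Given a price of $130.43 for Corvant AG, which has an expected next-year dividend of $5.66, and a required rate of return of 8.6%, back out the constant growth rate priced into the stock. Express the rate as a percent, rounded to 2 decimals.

4.26%

From P₀ = D₁/(r − g), the implied growth is g = r − D₁/P₀.
g = 0.086 − 5.66/130.43 = 0.086 − 0.04339 = 0.04261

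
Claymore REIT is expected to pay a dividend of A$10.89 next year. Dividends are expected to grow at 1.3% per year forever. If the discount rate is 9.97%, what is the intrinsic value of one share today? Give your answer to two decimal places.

A$125.61

Gordon growth model: P₀ = D₁/(r − g), with D₁ = 10.89 given directly.
P₀ = 10.8900 / (0.0997 − 0.013) = 10.8900 / 0.0867 = 125.6055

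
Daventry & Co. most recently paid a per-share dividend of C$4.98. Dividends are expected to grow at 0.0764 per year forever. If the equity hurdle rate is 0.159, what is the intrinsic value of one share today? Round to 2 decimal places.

Gordon growth model: P₀ = D₁/(r − g). D₁ = 4.98 × (1 + 0.0764) = 5.3605.
P₀ = 5.3605 / (0.159 − 0.0764) = 5.3605 / 0.0826 = 64.8968

C$64.90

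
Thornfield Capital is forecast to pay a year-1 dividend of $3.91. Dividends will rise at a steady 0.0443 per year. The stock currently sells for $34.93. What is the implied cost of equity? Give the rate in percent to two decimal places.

15.62%

Rearranging the constant-growth DDM: r = D₁/P₀ + g.
r = 3.9100 / 34.93 + 0.0443 = 0.11194 + 0.0443 = 0.15624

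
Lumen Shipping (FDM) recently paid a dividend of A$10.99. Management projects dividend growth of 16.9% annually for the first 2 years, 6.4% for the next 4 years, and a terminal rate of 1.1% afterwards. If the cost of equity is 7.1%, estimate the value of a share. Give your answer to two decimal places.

A$291.52

Three-stage DDM. Project D₁…D_6; terminal Gordon value at t=6 with g = 0.011; discount at r = 0.071.
D_1 = 12.8473
D_2 = 15.0185
D_3 = 15.9797
D_4 = 17.0024
D_5 = 18.0905
D_6 = 19.2483
TV_6 = 19.4601/(0.071−0.011) = 324.3345
P₀ = Σ Dₜ/(1+r)ᵗ + TV_6/(1+r)^6 = 291.5216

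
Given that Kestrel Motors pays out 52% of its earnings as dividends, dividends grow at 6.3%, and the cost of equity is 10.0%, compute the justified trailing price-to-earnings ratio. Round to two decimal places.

14.94

Justified trailing P/E = b(1+g)/(r−g) = 0.52×(1+0.063)/(0.1−0.063) = 14.9395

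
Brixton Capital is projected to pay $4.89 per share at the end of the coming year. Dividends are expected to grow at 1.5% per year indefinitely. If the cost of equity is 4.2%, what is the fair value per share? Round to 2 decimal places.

Gordon growth model: P₀ = D₁/(r − g), with D₁ = 4.89 given directly.
P₀ = 4.8900 / (0.042 − 0.015) = 4.8900 / 0.027 = 181.1111

$181.11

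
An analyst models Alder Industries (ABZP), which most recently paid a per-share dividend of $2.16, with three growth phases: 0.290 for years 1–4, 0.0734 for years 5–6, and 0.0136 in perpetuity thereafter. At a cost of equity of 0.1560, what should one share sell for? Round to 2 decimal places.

$38.01

Three-stage DDM. Project D₁…D_6; terminal Gordon value at t=6 with g = 0.0136; discount at r = 0.156.
D_1 = 2.7864
D_2 = 3.5945
D_3 = 4.6368
D_4 = 5.9815
D_5 = 6.4206
D_6 = 6.8918
TV_6 = 6.9856/(0.156−0.0136) = 49.0560
P₀ = Σ Dₜ/(1+r)ᵗ + TV_6/(1+r)^6 = 38.0057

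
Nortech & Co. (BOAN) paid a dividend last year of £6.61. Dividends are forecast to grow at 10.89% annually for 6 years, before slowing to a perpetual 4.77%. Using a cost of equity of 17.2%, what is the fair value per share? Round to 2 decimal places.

Two-stage DDM. Project D₁…D_6 at 0.1089, terminal growth 0.0477, discount at r = 0.172.
D_1 = 7.3298
D_2 = 8.1280
D_3 = 9.0132
D_4 = 9.9947
D_5 = 11.0832
D_6 = 12.2901
Terminal value at t=6: TV = D_7/(r−g) = 12.8763/(0.172−0.0477) = 103.5909
P₀ = 7.3298/(1+0.172)^1 + 8.1280/(1+0.172)^2 + 9.0132/(1+0.172)^3 + 9.9947/(1+0.172)^4 + 11.0832/(1+0.172)^5 + 12.2901/(1+0.172)^6 + 103.5909/(1+0.172)^6 = 72.7942

£72.79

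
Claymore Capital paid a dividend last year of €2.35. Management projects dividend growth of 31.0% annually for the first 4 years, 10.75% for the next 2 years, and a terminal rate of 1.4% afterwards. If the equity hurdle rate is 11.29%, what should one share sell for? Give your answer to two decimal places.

Three-stage DDM. Project D₁…D_6; terminal Gordon value at t=6 with g = 0.014; discount at r = 0.1129.
D_1 = 3.0785
D_2 = 4.0328
D_3 = 5.2830
D_4 = 6.9207
D_5 = 7.6647
D_6 = 8.4887
TV_6 = 8.6075/(0.1129−0.014) = 87.0326
P₀ = Σ Dₜ/(1+r)ᵗ + TV_6/(1+r)^6 = 69.1327

€69.13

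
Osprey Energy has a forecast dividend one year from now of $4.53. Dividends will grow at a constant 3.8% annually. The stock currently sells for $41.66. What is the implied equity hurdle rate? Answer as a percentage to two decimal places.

14.67%

Rearranging the constant-growth DDM: r = D₁/P₀ + g.
r = 4.5300 / 41.66 + 0.038 = 0.10874 + 0.038 = 0.14674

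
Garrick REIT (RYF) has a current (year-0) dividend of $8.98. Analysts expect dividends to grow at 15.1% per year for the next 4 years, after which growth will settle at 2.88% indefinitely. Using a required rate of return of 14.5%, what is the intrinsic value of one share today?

Two-stage DDM. Project D₁…D_4 at 0.151, terminal growth 0.0288, discount at r = 0.145.
D_1 = 10.3360
D_2 = 11.8967
D_3 = 13.6931
D_4 = 15.7608
Terminal value at t=4: TV = D_5/(r−g) = 16.2147/(0.145−0.0288) = 139.5412
P₀ = 10.3360/(1+0.145)^1 + 11.8967/(1+0.145)^2 + 13.6931/(1+0.145)^3 + 15.7608/(1+0.145)^4 + 139.5412/(1+0.145)^4 = 117.5789

$117.58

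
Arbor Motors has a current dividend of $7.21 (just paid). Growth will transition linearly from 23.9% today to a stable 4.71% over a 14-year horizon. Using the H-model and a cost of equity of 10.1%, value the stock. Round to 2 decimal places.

$319.75

H-model: P₀ = D₀[(1+g_L) + H(g_S−g_L)]/(r−g_L), with H = 14/2 = 7.
P₀ = 7.21 × [(1+0.0471) + 7×(0.239−0.0471)] / (0.101−0.0471)
   = 7.21 × 2.3904 / 0.0539 = 319.7548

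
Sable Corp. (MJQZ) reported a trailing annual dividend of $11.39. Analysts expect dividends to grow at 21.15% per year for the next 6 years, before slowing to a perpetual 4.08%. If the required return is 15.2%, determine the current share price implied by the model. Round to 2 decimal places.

$226.03

Two-stage DDM. Project D₁…D_6 at 0.2115, terminal growth 0.0408, discount at r = 0.152.
D_1 = 13.7990
D_2 = 16.7175
D_3 = 20.2532
D_4 = 24.5368
D_5 = 29.7263
D_6 = 36.0134
Terminal value at t=6: TV = D_7/(r−g) = 37.4828/(0.152−0.0408) = 337.0751
P₀ = 13.7990/(1+0.152)^1 + 16.7175/(1+0.152)^2 + 20.2532/(1+0.152)^3 + 24.5368/(1+0.152)^4 + 29.7263/(1+0.152)^5 + 36.0134/(1+0.152)^6 + 337.0751/(1+0.152)^6 = 226.0296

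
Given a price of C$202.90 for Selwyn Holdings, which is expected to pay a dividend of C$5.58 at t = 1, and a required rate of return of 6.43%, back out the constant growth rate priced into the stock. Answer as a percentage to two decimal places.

3.68%

From P₀ = D₁/(r − g), the implied growth is g = r − D₁/P₀.
g = 0.0643 − 5.58/202.90 = 0.0643 − 0.02750 = 0.03680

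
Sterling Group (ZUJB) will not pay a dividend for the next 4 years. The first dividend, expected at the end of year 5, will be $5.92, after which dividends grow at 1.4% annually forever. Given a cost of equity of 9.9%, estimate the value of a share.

Deferred-dividend DDM. At t=4 the remaining stream is a growing perpetuity with first payment D_5 = 5.92.
V_4 = D_5/(r−g) = 5.92/(0.099−0.014) = 69.6471
P₀ = V_4/(1+r)^4 = 69.6471/(1+0.099)^4 = 47.7433

$47.74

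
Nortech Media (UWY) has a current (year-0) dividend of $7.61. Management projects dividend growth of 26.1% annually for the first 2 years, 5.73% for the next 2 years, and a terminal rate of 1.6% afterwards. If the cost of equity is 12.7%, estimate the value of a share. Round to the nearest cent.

Three-stage DDM. Project D₁…D_4; terminal Gordon value at t=4 with g = 0.016; discount at r = 0.127.
D_1 = 9.5962
D_2 = 12.1008
D_3 = 12.7942
D_4 = 13.5273
TV_4 = 13.7437/(0.127−0.016) = 123.8175
P₀ = Σ Dₜ/(1+r)ᵗ + TV_4/(1+r)^4 = 112.1167

$112.12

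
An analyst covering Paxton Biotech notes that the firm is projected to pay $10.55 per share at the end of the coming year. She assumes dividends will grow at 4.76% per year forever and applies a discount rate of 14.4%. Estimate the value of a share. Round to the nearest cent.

$109.44

Gordon growth model: P₀ = D₁/(r − g), with D₁ = 10.55 given directly.
P₀ = 10.5500 / (0.144 − 0.0476) = 10.5500 / 0.0964 = 109.4398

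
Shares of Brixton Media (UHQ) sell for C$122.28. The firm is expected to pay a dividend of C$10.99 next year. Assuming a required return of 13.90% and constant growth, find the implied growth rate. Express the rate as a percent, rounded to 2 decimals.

From P₀ = D₁/(r − g), the implied growth is g = r − D₁/P₀.
g = 0.139 − 10.99/122.28 = 0.139 − 0.08988 = 0.04912

4.91%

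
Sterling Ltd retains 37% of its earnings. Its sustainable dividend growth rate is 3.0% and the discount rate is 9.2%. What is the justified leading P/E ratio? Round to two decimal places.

10.16

Payout ratio b = 1 − 0.37 = 0.63.
Justified leading P/E = b/(r−g) = 0.63/(0.092−0.03) = 10.1613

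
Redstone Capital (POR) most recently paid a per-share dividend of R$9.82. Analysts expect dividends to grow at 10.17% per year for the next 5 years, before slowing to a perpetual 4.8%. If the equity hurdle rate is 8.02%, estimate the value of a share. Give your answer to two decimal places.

Two-stage DDM. Project D₁…D_5 at 0.1017, terminal growth 0.048, discount at r = 0.0802.
D_1 = 10.8187
D_2 = 11.9190
D_3 = 13.1311
D_4 = 14.4665
D_5 = 15.9378
Terminal value at t=5: TV = D_6/(r−g) = 16.7028/(0.0802−0.048) = 518.7208
P₀ = 10.8187/(1+0.0802)^1 + 11.9190/(1+0.0802)^2 + 13.1311/(1+0.0802)^3 + 14.4665/(1+0.0802)^4 + 15.9378/(1+0.0802)^5 + 518.7208/(1+0.0802)^5 = 404.8167

R$404.82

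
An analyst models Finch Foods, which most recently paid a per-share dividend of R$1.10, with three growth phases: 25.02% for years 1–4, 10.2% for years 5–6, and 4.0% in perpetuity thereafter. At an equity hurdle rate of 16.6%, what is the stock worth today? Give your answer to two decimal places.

R$18.65

Three-stage DDM. Project D₁…D_6; terminal Gordon value at t=6 with g = 0.04; discount at r = 0.166.
D_1 = 1.3752
D_2 = 1.7193
D_3 = 2.1495
D_4 = 2.6873
D_5 = 2.9614
D_6 = 3.2634
TV_6 = 3.3940/(0.166−0.04) = 26.9362
P₀ = Σ Dₜ/(1+r)ᵗ + TV_6/(1+r)^6 = 18.6452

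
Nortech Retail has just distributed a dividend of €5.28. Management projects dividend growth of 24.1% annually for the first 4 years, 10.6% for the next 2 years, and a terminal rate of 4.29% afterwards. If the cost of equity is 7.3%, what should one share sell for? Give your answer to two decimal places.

Three-stage DDM. Project D₁…D_6; terminal Gordon value at t=6 with g = 0.0429; discount at r = 0.073.
D_1 = 6.5525
D_2 = 8.1316
D_3 = 10.0913
D_4 = 12.5234
D_5 = 13.8508
D_6 = 15.3190
TV_6 = 15.9762/(0.073−0.0429) = 530.7714
P₀ = Σ Dₜ/(1+r)ᵗ + TV_6/(1+r)^6 = 398.3453

€398.35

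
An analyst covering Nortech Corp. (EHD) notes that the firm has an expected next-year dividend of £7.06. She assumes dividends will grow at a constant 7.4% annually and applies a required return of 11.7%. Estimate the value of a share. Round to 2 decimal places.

£164.19

Gordon growth model: P₀ = D₁/(r − g), with D₁ = 7.06 given directly.
P₀ = 7.0600 / (0.117 − 0.074) = 7.0600 / 0.043 = 164.1860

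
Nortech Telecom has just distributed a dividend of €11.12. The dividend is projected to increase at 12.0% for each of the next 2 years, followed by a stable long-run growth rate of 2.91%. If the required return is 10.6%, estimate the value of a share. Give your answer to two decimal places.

Two-stage DDM. Project D₁…D_2 at 0.12, terminal growth 0.0291, discount at r = 0.106.
D_1 = 12.4544
D_2 = 13.9489
Terminal value at t=2: TV = D_3/(r−g) = 14.3548/(0.106−0.0291) = 186.6689
P₀ = 12.4544/(1+0.106)^1 + 13.9489/(1+0.106)^2 + 186.6689/(1+0.106)^2 = 175.2666

€175.27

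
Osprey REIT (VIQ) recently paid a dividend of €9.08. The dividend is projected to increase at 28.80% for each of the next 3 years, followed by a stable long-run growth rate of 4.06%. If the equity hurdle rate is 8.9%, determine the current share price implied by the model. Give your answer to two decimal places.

€361.45

Two-stage DDM. Project D₁…D_3 at 0.288, terminal growth 0.0406, discount at r = 0.089.
D_1 = 11.6950
D_2 = 15.0632
D_3 = 19.4014
Terminal value at t=3: TV = D_4/(r−g) = 20.1891/(0.089−0.0406) = 417.1305
P₀ = 11.6950/(1+0.089)^1 + 15.0632/(1+0.089)^2 + 19.4014/(1+0.089)^3 + 417.1305/(1+0.089)^3 = 361.4531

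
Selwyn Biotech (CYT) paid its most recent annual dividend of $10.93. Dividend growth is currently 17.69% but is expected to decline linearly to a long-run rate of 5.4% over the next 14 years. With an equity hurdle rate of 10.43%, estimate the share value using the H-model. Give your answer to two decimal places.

$415.97

H-model: P₀ = D₀[(1+g_L) + H(g_S−g_L)]/(r−g_L), with H = 14/2 = 7.
P₀ = 10.93 × [(1+0.054) + 7×(0.1769−0.054)] / (0.1043−0.054)
   = 10.93 × 1.9143 / 0.0503 = 415.9702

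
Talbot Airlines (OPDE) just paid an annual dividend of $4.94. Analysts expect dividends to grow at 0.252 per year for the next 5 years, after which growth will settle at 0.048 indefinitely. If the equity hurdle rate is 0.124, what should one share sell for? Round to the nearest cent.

$151.34

Two-stage DDM. Project D₁…D_5 at 0.252, terminal growth 0.048, discount at r = 0.124.
D_1 = 6.1849
D_2 = 7.7435
D_3 = 9.6948
D_4 = 12.1379
D_5 = 15.1967
Terminal value at t=5: TV = D_6/(r−g) = 15.9261/(0.124−0.048) = 209.5542
P₀ = 6.1849/(1+0.124)^1 + 7.7435/(1+0.124)^2 + 9.6948/(1+0.124)^3 + 12.1379/(1+0.124)^4 + 15.1967/(1+0.124)^5 + 209.5542/(1+0.124)^5 = 151.3401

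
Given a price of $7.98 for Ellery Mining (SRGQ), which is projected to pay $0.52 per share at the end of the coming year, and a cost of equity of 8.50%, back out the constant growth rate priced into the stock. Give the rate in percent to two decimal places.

From P₀ = D₁/(r − g), the implied growth is g = r − D₁/P₀.
g = 0.085 − 0.52/7.98 = 0.085 − 0.06516 = 0.01984

1.98%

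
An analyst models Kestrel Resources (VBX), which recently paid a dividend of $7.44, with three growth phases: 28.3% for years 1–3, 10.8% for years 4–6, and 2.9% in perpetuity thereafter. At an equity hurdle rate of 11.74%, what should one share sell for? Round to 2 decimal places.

Three-stage DDM. Project D₁…D_6; terminal Gordon value at t=6 with g = 0.029; discount at r = 0.1174.
D_1 = 9.5455
D_2 = 12.2469
D_3 = 15.7128
D_4 = 17.4098
D_5 = 19.2900
D_6 = 21.3733
TV_6 = 21.9932/(0.1174−0.029) = 248.7914
P₀ = Σ Dₜ/(1+r)ᵗ + TV_6/(1+r)^6 = 190.6506

$190.65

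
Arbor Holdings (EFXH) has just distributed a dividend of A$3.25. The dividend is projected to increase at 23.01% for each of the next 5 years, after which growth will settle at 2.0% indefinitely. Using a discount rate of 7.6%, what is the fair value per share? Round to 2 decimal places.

Two-stage DDM. Project D₁…D_5 at 0.2301, terminal growth 0.02, discount at r = 0.076.
D_1 = 3.9978
D_2 = 4.9177
D_3 = 6.0493
D_4 = 7.4412
D_5 = 9.1535
Terminal value at t=5: TV = D_6/(r−g) = 9.3365/(0.076−0.02) = 166.7238
P₀ = 3.9978/(1+0.076)^1 + 4.9177/(1+0.076)^2 + 6.0493/(1+0.076)^3 + 7.4412/(1+0.076)^4 + 9.1535/(1+0.076)^5 + 166.7238/(1+0.076)^5 = 140.3108

A$140.31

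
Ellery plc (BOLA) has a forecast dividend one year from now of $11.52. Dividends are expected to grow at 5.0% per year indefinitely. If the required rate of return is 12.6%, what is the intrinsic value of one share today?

Gordon growth model: P₀ = D₁/(r − g), with D₁ = 11.52 given directly.
P₀ = 11.5200 / (0.126 − 0.05) = 11.5200 / 0.076 = 151.5789

$151.58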